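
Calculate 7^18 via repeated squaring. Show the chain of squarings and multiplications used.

Computing 7^18 by squaring (build up from 7^1; each line after the first costs one multiplication):

7^1 = 7
7^2 = (7^1)^2 = 7^2 = 49
7^4 = (7^2)^2 = 49^2 = 2401
7^8 = (7^4)^2 = 2401^2 = 5764801
7^9 = 7 * 7^8 = 7 * 5764801 = 40353607
7^18 = (7^9)^2 = 40353607^2 = 1628413597910449

Result: 1628413597910449
Multiplications needed: 5 (5 lines after 7^1)

7^18 = 1628413597910449. Using exponentiation by squaring, this requires 5 multiplications. The key idea: if the exponent is even, square the half-power; if odd, multiply by the base once.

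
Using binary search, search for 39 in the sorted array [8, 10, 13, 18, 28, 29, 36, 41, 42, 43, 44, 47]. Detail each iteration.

Binary search for 39 in [8, 10, 13, 18, 28, 29, 36, 41, 42, 43, 44, 47]:

lo=0, hi=11, mid=5, arr[mid]=29 -> 29 < 39, search right half
lo=6, hi=11, mid=8, arr[mid]=42 -> 42 > 39, search left half
lo=6, hi=7, mid=6, arr[mid]=36 -> 36 < 39, search right half
lo=7, hi=7, mid=7, arr[mid]=41 -> 41 > 39, search left half
lo=7 > hi=6, target 39 not found

Binary search determines that 39 is not in the array after 4 comparisons. The search space was exhausted without finding the target.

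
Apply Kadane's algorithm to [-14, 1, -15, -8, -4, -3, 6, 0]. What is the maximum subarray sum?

Using Kadane's algorithm on [-14, 1, -15, -8, -4, -3, 6, 0]:

Scanning through the array:
Position 1 (value 1): max_ending_here = 1, max_so_far = 1
Position 2 (value -15): max_ending_here = -14, max_so_far = 1
Position 3 (value -8): max_ending_here = -8, max_so_far = 1
Position 4 (value -4): max_ending_here = -4, max_so_far = 1
Position 5 (value -3): max_ending_here = -3, max_so_far = 1
Position 6 (value 6): max_ending_here = 6, max_so_far = 6
Position 7 (value 0): max_ending_here = 6, max_so_far = 6

Maximum subarray: [6]
Maximum sum: 6

The maximum subarray is [6] with sum 6. This subarray runs from index 6 to index 6.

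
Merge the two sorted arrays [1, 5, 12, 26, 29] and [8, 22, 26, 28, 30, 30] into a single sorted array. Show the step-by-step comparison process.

Merging process:

Compare 1 vs 8: take 1 from left. Merged: [1]
Compare 5 vs 8: take 5 from left. Merged: [1, 5]
Compare 12 vs 8: take 8 from right. Merged: [1, 5, 8]
Compare 12 vs 22: take 12 from left. Merged: [1, 5, 8, 12]
Compare 26 vs 22: take 22 from right. Merged: [1, 5, 8, 12, 22]
Compare 26 vs 26: take 26 from left. Merged: [1, 5, 8, 12, 22, 26]
Compare 29 vs 26: take 26 from right. Merged: [1, 5, 8, 12, 22, 26, 26]
Compare 29 vs 28: take 28 from right. Merged: [1, 5, 8, 12, 22, 26, 26, 28]
Compare 29 vs 30: take 29 from left. Merged: [1, 5, 8, 12, 22, 26, 26, 28, 29]
Append remaining from right: [30, 30]. Merged: [1, 5, 8, 12, 22, 26, 26, 28, 29, 30, 30]

Final merged array: [1, 5, 8, 12, 22, 26, 26, 28, 29, 30, 30]
Total comparisons: 9

The merged array is [1, 5, 8, 12, 22, 26, 26, 28, 29, 30, 30], requiring 9 comparisons. The merge step runs in O(n) time where n is the total number of elements.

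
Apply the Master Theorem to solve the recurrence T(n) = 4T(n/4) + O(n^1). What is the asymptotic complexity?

Master Theorem for T(n) = 4T(n/4) + O(n^1):

a = 4, b = 4, c = 1
log_b(a) = log_4(4) = 1.0000

Case 2: c = 1 = log_4(4) = 1.0000
T(n) = O(n^1 log n) = O(n log n)

For T(n) = 4T(n/4) + O(n^1): log_4(4) = 1.0000. This is Case 2 of the Master Theorem (c = log_b(a), equal work at all levels), giving O(n log n).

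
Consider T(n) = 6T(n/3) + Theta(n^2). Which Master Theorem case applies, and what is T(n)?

Master Theorem for T(n) = 6T(n/3) + O(n^2):

a = 6, b = 3, c = 2
log_b(a) = log_3(6) = 1.6309

Case 3: c = 2 > log_3(6) = 1.6309
T(n) = O(n^2) = O(n^2)

For T(n) = 6T(n/3) + O(n^2): log_3(6) = 1.6309. This is Case 3 of the Master Theorem (c > log_b(a), work dominated by root), giving O(n^2).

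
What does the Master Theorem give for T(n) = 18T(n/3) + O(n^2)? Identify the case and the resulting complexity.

Master Theorem for T(n) = 18T(n/3) + O(n^2):

a = 18, b = 3, c = 2
log_b(a) = log_3(18) = 2.6309

Case 1: c = 2 < log_3(18) = 2.6309
T(n) = O(n^(log_3 18))

For T(n) = 18T(n/3) + O(n^2): log_3(18) = 2.6309. This is Case 1 of the Master Theorem (c < log_b(a), work dominated by leaves), giving O(n^(log_3 18)).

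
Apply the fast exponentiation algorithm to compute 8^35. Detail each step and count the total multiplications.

Computing 8^35 by squaring (build up from 8^1; each line after the first costs one multiplication):

8^1 = 8
8^2 = (8^1)^2 = 8^2 = 64
8^4 = (8^2)^2 = 64^2 = 4096
8^8 = (8^4)^2 = 4096^2 = 16777216
8^16 = (8^8)^2 = 16777216^2 = 281474976710656
8^17 = 8 * 8^16 = 8 * 281474976710656 = 2251799813685248
8^34 = (8^17)^2 = 2251799813685248^2 = 5070602400912917605986812821504
8^35 = 8 * 8^34 = 8 * 5070602400912917605986812821504 = 40564819207303340847894502572032

Result: 40564819207303340847894502572032
Multiplications needed: 7 (7 lines after 8^1)

8^35 = 40564819207303340847894502572032. Using exponentiation by squaring, this requires 7 multiplications. The key idea: if the exponent is even, square the half-power; if odd, multiply by the base once.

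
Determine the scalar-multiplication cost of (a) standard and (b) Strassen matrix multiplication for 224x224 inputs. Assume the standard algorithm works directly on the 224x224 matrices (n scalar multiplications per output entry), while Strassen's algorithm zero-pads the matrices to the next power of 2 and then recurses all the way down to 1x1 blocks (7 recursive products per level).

Matrix multiplication for 224x224 matrices:

Strassen's algorithm requires power-of-2 dimensions. Pad 224x224 to 256x256 (next power of 2).

Standard algorithm: 224^3 = 11239424 multiplications
Strassen's algorithm: 7^(log2(256)) = 7^8 = 5764801 multiplications
Savings: 11239424 - 5764801 = 5474623 multiplications

Standard: 11239424 multiplications (224^3). Strassen: 5764801 multiplications (7^8, after padding to 256x256). Strassen reduces 8 recursive multiplications to 7 at each level.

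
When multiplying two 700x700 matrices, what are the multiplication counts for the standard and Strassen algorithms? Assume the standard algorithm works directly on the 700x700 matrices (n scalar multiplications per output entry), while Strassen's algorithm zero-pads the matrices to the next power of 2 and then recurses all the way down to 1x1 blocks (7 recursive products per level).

Matrix multiplication for 700x700 matrices:

Strassen's algorithm requires power-of-2 dimensions. Pad 700x700 to 1024x1024 (next power of 2).

Standard algorithm: 700^3 = 343000000 multiplications
Strassen's algorithm: 7^(log2(1024)) = 7^10 = 282475249 multiplications
Savings: 343000000 - 282475249 = 60524751 multiplications

Standard: 343000000 multiplications (700^3). Strassen: 282475249 multiplications (7^10, after padding to 1024x1024). Strassen reduces 8 recursive multiplications to 7 at each level.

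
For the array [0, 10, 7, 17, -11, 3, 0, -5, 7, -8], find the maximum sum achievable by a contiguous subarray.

Using Kadane's algorithm on [0, 10, 7, 17, -11, 3, 0, -5, 7, -8]:

Scanning through the array:
Position 1 (value 10): max_ending_here = 10, max_so_far = 10
Position 2 (value 7): max_ending_here = 17, max_so_far = 17
Position 3 (value 17): max_ending_here = 34, max_so_far = 34
Position 4 (value -11): max_ending_here = 23, max_so_far = 34
Position 5 (value 3): max_ending_here = 26, max_so_far = 34
Position 6 (value 0): max_ending_here = 26, max_so_far = 34
Position 7 (value -5): max_ending_here = 21, max_so_far = 34
Position 8 (value 7): max_ending_here = 28, max_so_far = 34
Position 9 (value -8): max_ending_here = 20, max_so_far = 34

Maximum subarray: [0, 10, 7, 17]
Maximum sum: 34

The maximum subarray is [0, 10, 7, 17] with sum 34. This subarray runs from index 0 to index 3.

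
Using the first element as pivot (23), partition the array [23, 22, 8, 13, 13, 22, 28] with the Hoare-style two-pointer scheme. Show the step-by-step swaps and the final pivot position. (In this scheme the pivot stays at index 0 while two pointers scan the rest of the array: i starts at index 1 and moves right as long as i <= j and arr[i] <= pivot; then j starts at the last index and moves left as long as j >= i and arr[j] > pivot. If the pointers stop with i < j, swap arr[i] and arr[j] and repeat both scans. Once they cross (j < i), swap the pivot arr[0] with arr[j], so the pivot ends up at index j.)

Hoare-style two-pointer partition with pivot = 23:

Initial array: [23, 22, 8, 13, 13, 22, 28]

Pointers start at i = 1, j = 6.
i ends at 6, j ends at 5: the pointers have crossed (j < i), so scanning stops.

Swap pivot arr[0] with arr[5] to place pivot at position 5: [22, 22, 8, 13, 13, 23, 28]
Pivot position: 5

After partitioning with pivot 23, the array becomes [22, 22, 8, 13, 13, 23, 28]. The pivot is placed at index 5. All elements to the left of the pivot are <= 23, and all elements to the right are > 23.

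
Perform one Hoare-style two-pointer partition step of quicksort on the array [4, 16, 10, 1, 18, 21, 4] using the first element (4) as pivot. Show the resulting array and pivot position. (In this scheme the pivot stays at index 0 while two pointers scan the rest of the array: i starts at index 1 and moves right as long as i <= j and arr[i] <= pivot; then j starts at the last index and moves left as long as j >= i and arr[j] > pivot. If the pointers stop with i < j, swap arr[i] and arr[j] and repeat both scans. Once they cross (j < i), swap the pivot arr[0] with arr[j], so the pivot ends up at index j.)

Hoare-style two-pointer partition with pivot = 4:

Initial array: [4, 16, 10, 1, 18, 21, 4]

Pointers start at i = 1, j = 6.
i stops at index 1 (arr[1]=16 > 4), j stops at index 6 (arr[6]=4 <= 4): swap arr[1] and arr[6], array becomes [4, 4, 10, 1, 18, 21, 16]
i stops at index 2 (arr[2]=10 > 4), j stops at index 3 (arr[3]=1 <= 4): swap arr[2] and arr[3], array becomes [4, 4, 1, 10, 18, 21, 16]
i ends at 3, j ends at 2: the pointers have crossed (j < i), so scanning stops.

Swap pivot arr[0] with arr[2] to place pivot at position 2: [1, 4, 4, 10, 18, 21, 16]
Pivot position: 2

After partitioning with pivot 4, the array becomes [1, 4, 4, 10, 18, 21, 16]. The pivot is placed at index 2. All elements to the left of the pivot are <= 4, and all elements to the right are > 4.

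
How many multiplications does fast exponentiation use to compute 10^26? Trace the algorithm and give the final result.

Computing 10^26 by squaring (build up from 10^1; each line after the first costs one multiplication):

10^1 = 10
10^2 = (10^1)^2 = 10^2 = 100
10^3 = 10 * 10^2 = 10 * 100 = 1000
10^6 = (10^3)^2 = 1000^2 = 1000000
10^12 = (10^6)^2 = 1000000^2 = 1000000000000
10^13 = 10 * 10^12 = 10 * 1000000000000 = 10000000000000
10^26 = (10^13)^2 = 10000000000000^2 = 100000000000000000000000000

Result: 100000000000000000000000000
Multiplications needed: 6 (6 lines after 10^1)

10^26 = 100000000000000000000000000. Using exponentiation by squaring, this requires 6 multiplications. The key idea: if the exponent is even, square the half-power; if odd, multiply by the base once.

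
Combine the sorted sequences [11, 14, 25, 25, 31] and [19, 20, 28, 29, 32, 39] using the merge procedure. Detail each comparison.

Merging process:

Compare 11 vs 19: take 11 from left. Merged: [11]
Compare 14 vs 19: take 14 from left. Merged: [11, 14]
Compare 25 vs 19: take 19 from right. Merged: [11, 14, 19]
Compare 25 vs 20: take 20 from right. Merged: [11, 14, 19, 20]
Compare 25 vs 28: take 25 from left. Merged: [11, 14, 19, 20, 25]
Compare 25 vs 28: take 25 from left. Merged: [11, 14, 19, 20, 25, 25]
Compare 31 vs 28: take 28 from right. Merged: [11, 14, 19, 20, 25, 25, 28]
Compare 31 vs 29: take 29 from right. Merged: [11, 14, 19, 20, 25, 25, 28, 29]
Compare 31 vs 32: take 31 from left. Merged: [11, 14, 19, 20, 25, 25, 28, 29, 31]
Append remaining from right: [32, 39]. Merged: [11, 14, 19, 20, 25, 25, 28, 29, 31, 32, 39]

Final merged array: [11, 14, 19, 20, 25, 25, 28, 29, 31, 32, 39]
Total comparisons: 9

The merged array is [11, 14, 19, 20, 25, 25, 28, 29, 31, 32, 39], requiring 9 comparisons. The merge step runs in O(n) time where n is the total number of elements.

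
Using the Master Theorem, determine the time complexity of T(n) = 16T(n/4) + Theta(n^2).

Master Theorem for T(n) = 16T(n/4) + O(n^2):

a = 16, b = 4, c = 2
log_b(a) = log_4(16) = 2.0000

Case 2: c = 2 = log_4(16) = 2.0000
T(n) = O(n^2 log n) = O(n^2 log n)

For T(n) = 16T(n/4) + O(n^2): log_4(16) = 2.0000. This is Case 2 of the Master Theorem (c = log_b(a), equal work at all levels), giving O(n^2 log n).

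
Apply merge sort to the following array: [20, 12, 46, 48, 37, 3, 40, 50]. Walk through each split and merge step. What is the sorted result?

Merge sort trace:

Split: [20, 12, 46, 48, 37, 3, 40, 50] -> [20, 12, 46, 48] and [37, 3, 40, 50]
  Split: [20, 12, 46, 48] -> [20, 12] and [46, 48]
    Split: [20, 12] -> [20] and [12]
    Merge: [20] + [12] -> [12, 20]
    Split: [46, 48] -> [46] and [48]
    Merge: [46] + [48] -> [46, 48]
  Merge: [12, 20] + [46, 48] -> [12, 20, 46, 48]
  Split: [37, 3, 40, 50] -> [37, 3] and [40, 50]
    Split: [37, 3] -> [37] and [3]
    Merge: [37] + [3] -> [3, 37]
    Split: [40, 50] -> [40] and [50]
    Merge: [40] + [50] -> [40, 50]
  Merge: [3, 37] + [40, 50] -> [3, 37, 40, 50]
Merge: [12, 20, 46, 48] + [3, 37, 40, 50] -> [3, 12, 20, 37, 40, 46, 48, 50]

Final sorted array: [3, 12, 20, 37, 40, 46, 48, 50]

The merge sort proceeds by recursively splitting the array and merging sorted halves.
After all merges, the sorted array is [3, 12, 20, 37, 40, 46, 48, 50].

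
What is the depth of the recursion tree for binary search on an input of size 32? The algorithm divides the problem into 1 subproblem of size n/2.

For divide and conquer with division factor 2:

Problem sizes at each level:
Level 0: 32
Level 1: 16
Level 2: 8
Level 3: 4
Level 4: 2
Level 5: 1

The root is level 0 and the size-1 base case is level 5 (the tree spans levels 0 through 5, i.e. 6 levels counting the root), so the depth is the number of divisions: log_2(32) = 5

The recursion tree depth is log_2(32) = 5. At each level, the problem size is divided by 2, so it takes 5 divisions to reduce to a base case of size 1. The algorithm makes 1 recursive call at each level.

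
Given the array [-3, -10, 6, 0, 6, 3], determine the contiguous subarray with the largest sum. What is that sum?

Using Kadane's algorithm on [-3, -10, 6, 0, 6, 3]:

Scanning through the array:
Position 1 (value -10): max_ending_here = -10, max_so_far = -3
Position 2 (value 6): max_ending_here = 6, max_so_far = 6
Position 3 (value 0): max_ending_here = 6, max_so_far = 6
Position 4 (value 6): max_ending_here = 12, max_so_far = 12
Position 5 (value 3): max_ending_here = 15, max_so_far = 15

Maximum subarray: [6, 0, 6, 3]
Maximum sum: 15

The maximum subarray is [6, 0, 6, 3] with sum 15. This subarray runs from index 2 to index 5.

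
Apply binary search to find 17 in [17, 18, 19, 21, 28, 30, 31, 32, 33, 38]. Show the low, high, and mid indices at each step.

Binary search for 17 in [17, 18, 19, 21, 28, 30, 31, 32, 33, 38]:

lo=0, hi=9, mid=4, arr[mid]=28 -> 28 > 17, search left half
lo=0, hi=3, mid=1, arr[mid]=18 -> 18 > 17, search left half
lo=0, hi=0, mid=0, arr[mid]=17 -> Found target at index 0!

Binary search finds 17 at index 0 after 3 comparisons. The search repeatedly halves the search space by comparing with the middle element.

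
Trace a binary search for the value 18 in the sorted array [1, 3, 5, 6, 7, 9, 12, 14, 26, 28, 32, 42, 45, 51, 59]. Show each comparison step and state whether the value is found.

Binary search for 18 in [1, 3, 5, 6, 7, 9, 12, 14, 26, 28, 32, 42, 45, 51, 59]:

lo=0, hi=14, mid=7, arr[mid]=14 -> 14 < 18, search right half
lo=8, hi=14, mid=11, arr[mid]=42 -> 42 > 18, search left half
lo=8, hi=10, mid=9, arr[mid]=28 -> 28 > 18, search left half
lo=8, hi=8, mid=8, arr[mid]=26 -> 26 > 18, search left half
lo=8 > hi=7, target 18 not found

Binary search determines that 18 is not in the array after 4 comparisons. The search space was exhausted without finding the target.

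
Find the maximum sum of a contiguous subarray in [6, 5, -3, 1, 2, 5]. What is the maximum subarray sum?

Using Kadane's algorithm on [6, 5, -3, 1, 2, 5]:

Scanning through the array:
Position 1 (value 5): max_ending_here = 11, max_so_far = 11
Position 2 (value -3): max_ending_here = 8, max_so_far = 11
Position 3 (value 1): max_ending_here = 9, max_so_far = 11
Position 4 (value 2): max_ending_here = 11, max_so_far = 11
Position 5 (value 5): max_ending_here = 16, max_so_far = 16

Maximum subarray: [6, 5, -3, 1, 2, 5]
Maximum sum: 16

The maximum subarray is [6, 5, -3, 1, 2, 5] with sum 16. This subarray runs from index 0 to index 5.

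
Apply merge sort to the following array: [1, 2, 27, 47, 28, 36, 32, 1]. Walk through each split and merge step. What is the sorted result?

Merge sort trace:

Split: [1, 2, 27, 47, 28, 36, 32, 1] -> [1, 2, 27, 47] and [28, 36, 32, 1]
  Split: [1, 2, 27, 47] -> [1, 2] and [27, 47]
    Split: [1, 2] -> [1] and [2]
    Merge: [1] + [2] -> [1, 2]
    Split: [27, 47] -> [27] and [47]
    Merge: [27] + [47] -> [27, 47]
  Merge: [1, 2] + [27, 47] -> [1, 2, 27, 47]
  Split: [28, 36, 32, 1] -> [28, 36] and [32, 1]
    Split: [28, 36] -> [28] and [36]
    Merge: [28] + [36] -> [28, 36]
    Split: [32, 1] -> [32] and [1]
    Merge: [32] + [1] -> [1, 32]
  Merge: [28, 36] + [1, 32] -> [1, 28, 32, 36]
Merge: [1, 2, 27, 47] + [1, 28, 32, 36] -> [1, 1, 2, 27, 28, 32, 36, 47]

Final sorted array: [1, 1, 2, 27, 28, 32, 36, 47]

The merge sort proceeds by recursively splitting the array and merging sorted halves.
After all merges, the sorted array is [1, 1, 2, 27, 28, 32, 36, 47].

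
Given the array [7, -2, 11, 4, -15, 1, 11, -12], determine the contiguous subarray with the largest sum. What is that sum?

Using Kadane's algorithm on [7, -2, 11, 4, -15, 1, 11, -12]:

Scanning through the array:
Position 1 (value -2): max_ending_here = 5, max_so_far = 7
Position 2 (value 11): max_ending_here = 16, max_so_far = 16
Position 3 (value 4): max_ending_here = 20, max_so_far = 20
Position 4 (value -15): max_ending_here = 5, max_so_far = 20
Position 5 (value 1): max_ending_here = 6, max_so_far = 20
Position 6 (value 11): max_ending_here = 17, max_so_far = 20
Position 7 (value -12): max_ending_here = 5, max_so_far = 20

Maximum subarray: [7, -2, 11, 4]
Maximum sum: 20

The maximum subarray is [7, -2, 11, 4] with sum 20. This subarray runs from index 0 to index 3.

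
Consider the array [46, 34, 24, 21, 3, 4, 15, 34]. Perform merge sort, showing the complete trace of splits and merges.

Merge sort trace:

Split: [46, 34, 24, 21, 3, 4, 15, 34] -> [46, 34, 24, 21] and [3, 4, 15, 34]
  Split: [46, 34, 24, 21] -> [46, 34] and [24, 21]
    Split: [46, 34] -> [46] and [34]
    Merge: [46] + [34] -> [34, 46]
    Split: [24, 21] -> [24] and [21]
    Merge: [24] + [21] -> [21, 24]
  Merge: [34, 46] + [21, 24] -> [21, 24, 34, 46]
  Split: [3, 4, 15, 34] -> [3, 4] and [15, 34]
    Split: [3, 4] -> [3] and [4]
    Merge: [3] + [4] -> [3, 4]
    Split: [15, 34] -> [15] and [34]
    Merge: [15] + [34] -> [15, 34]
  Merge: [3, 4] + [15, 34] -> [3, 4, 15, 34]
Merge: [21, 24, 34, 46] + [3, 4, 15, 34] -> [3, 4, 15, 21, 24, 34, 34, 46]

Final sorted array: [3, 4, 15, 21, 24, 34, 34, 46]

The merge sort proceeds by recursively splitting the array and merging sorted halves.
After all merges, the sorted array is [3, 4, 15, 21, 24, 34, 34, 46].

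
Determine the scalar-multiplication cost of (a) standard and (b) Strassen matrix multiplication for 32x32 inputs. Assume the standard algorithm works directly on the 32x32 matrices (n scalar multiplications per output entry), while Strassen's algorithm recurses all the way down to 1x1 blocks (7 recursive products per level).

Matrix multiplication for 32x32 matrices:

Standard algorithm: 32^3 = 32768 multiplications
Strassen's algorithm: 7^(log2(32)) = 7^5 = 16807 multiplications
Savings: 32768 - 16807 = 15961 multiplications

Standard: 32768 multiplications (32^3). Strassen: 16807 multiplications (7^5). Strassen reduces 8 recursive multiplications to 7 at each level.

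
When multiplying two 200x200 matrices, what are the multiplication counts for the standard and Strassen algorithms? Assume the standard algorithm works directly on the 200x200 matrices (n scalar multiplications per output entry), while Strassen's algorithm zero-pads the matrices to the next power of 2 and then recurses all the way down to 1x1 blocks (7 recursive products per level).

Matrix multiplication for 200x200 matrices:

Strassen's algorithm requires power-of-2 dimensions. Pad 200x200 to 256x256 (next power of 2).

Standard algorithm: 200^3 = 8000000 multiplications
Strassen's algorithm: 7^(log2(256)) = 7^8 = 5764801 multiplications
Savings: 8000000 - 5764801 = 2235199 multiplications

Standard: 8000000 multiplications (200^3). Strassen: 5764801 multiplications (7^8, after padding to 256x256). Strassen reduces 8 recursive multiplications to 7 at each level.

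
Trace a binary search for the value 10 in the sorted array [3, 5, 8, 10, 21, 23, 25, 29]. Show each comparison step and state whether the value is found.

Binary search for 10 in [3, 5, 8, 10, 21, 23, 25, 29]:

lo=0, hi=7, mid=3, arr[mid]=10 -> Found target at index 3!

Binary search finds 10 at index 3 after 1 comparisons. The search repeatedly halves the search space by comparing with the middle element.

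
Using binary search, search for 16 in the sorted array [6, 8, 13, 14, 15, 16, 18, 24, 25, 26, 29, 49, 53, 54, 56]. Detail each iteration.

Binary search for 16 in [6, 8, 13, 14, 15, 16, 18, 24, 25, 26, 29, 49, 53, 54, 56]:

lo=0, hi=14, mid=7, arr[mid]=24 -> 24 > 16, search left half
lo=0, hi=6, mid=3, arr[mid]=14 -> 14 < 16, search right half
lo=4, hi=6, mid=5, arr[mid]=16 -> Found target at index 5!

Binary search finds 16 at index 5 after 3 comparisons. The search repeatedly halves the search space by comparing with the middle element.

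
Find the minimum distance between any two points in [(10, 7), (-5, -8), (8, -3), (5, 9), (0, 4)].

Computing all pairwise distances among 5 points:

d((10, 7), (-5, -8)) = 21.2132
d((10, 7), (8, -3)) = 10.198
d((10, 7), (5, 9)) = 5.3852 <-- minimum
d((10, 7), (0, 4)) = 10.4403
d((-5, -8), (8, -3)) = 13.9284
d((-5, -8), (5, 9)) = 19.7231
d((-5, -8), (0, 4)) = 13.0
d((8, -3), (5, 9)) = 12.3693
d((8, -3), (0, 4)) = 10.6301
d((5, 9), (0, 4)) = 7.0711

Closest pair: (10, 7) and (5, 9) with distance 5.3852

The closest pair is (10, 7) and (5, 9) with Euclidean distance 5.3852. For 5 points, brute-force pairwise comparison is shown above. For large n, the divide-and-conquer algorithm (sort by x, recurse on halves, check the dividing strip) achieves O(n log n).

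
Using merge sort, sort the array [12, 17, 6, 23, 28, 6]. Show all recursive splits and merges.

Merge sort trace:

Split: [12, 17, 6, 23, 28, 6] -> [12, 17, 6] and [23, 28, 6]
  Split: [12, 17, 6] -> [12] and [17, 6]
    Split: [17, 6] -> [17] and [6]
    Merge: [17] + [6] -> [6, 17]
  Merge: [12] + [6, 17] -> [6, 12, 17]
  Split: [23, 28, 6] -> [23] and [28, 6]
    Split: [28, 6] -> [28] and [6]
    Merge: [28] + [6] -> [6, 28]
  Merge: [23] + [6, 28] -> [6, 23, 28]
Merge: [6, 12, 17] + [6, 23, 28] -> [6, 6, 12, 17, 23, 28]

Final sorted array: [6, 6, 12, 17, 23, 28]

The merge sort proceeds by recursively splitting the array and merging sorted halves.
After all merges, the sorted array is [6, 6, 12, 17, 23, 28].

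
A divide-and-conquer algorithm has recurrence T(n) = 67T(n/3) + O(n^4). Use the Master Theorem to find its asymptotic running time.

Master Theorem for T(n) = 67T(n/3) + O(n^4):

a = 67, b = 3, c = 4
log_b(a) = log_3(67) = 3.8273

Case 3: c = 4 > log_3(67) = 3.8273
T(n) = O(n^4) = O(n^4)

For T(n) = 67T(n/3) + O(n^4): log_3(67) = 3.8273. This is Case 3 of the Master Theorem (c > log_b(a), work dominated by root), giving O(n^4).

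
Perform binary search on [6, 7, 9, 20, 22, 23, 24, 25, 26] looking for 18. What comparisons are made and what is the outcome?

Binary search for 18 in [6, 7, 9, 20, 22, 23, 24, 25, 26]:

lo=0, hi=8, mid=4, arr[mid]=22 -> 22 > 18, search left half
lo=0, hi=3, mid=1, arr[mid]=7 -> 7 < 18, search right half
lo=2, hi=3, mid=2, arr[mid]=9 -> 9 < 18, search right half
lo=3, hi=3, mid=3, arr[mid]=20 -> 20 > 18, search left half
lo=3 > hi=2, target 18 not found

Binary search determines that 18 is not in the array after 4 comparisons. The search space was exhausted without finding the target.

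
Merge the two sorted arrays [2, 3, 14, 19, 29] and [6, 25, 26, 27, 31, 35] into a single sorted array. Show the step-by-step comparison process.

Merging process:

Compare 2 vs 6: take 2 from left. Merged: [2]
Compare 3 vs 6: take 3 from left. Merged: [2, 3]
Compare 14 vs 6: take 6 from right. Merged: [2, 3, 6]
Compare 14 vs 25: take 14 from left. Merged: [2, 3, 6, 14]
Compare 19 vs 25: take 19 from left. Merged: [2, 3, 6, 14, 19]
Compare 29 vs 25: take 25 from right. Merged: [2, 3, 6, 14, 19, 25]
Compare 29 vs 26: take 26 from right. Merged: [2, 3, 6, 14, 19, 25, 26]
Compare 29 vs 27: take 27 from right. Merged: [2, 3, 6, 14, 19, 25, 26, 27]
Compare 29 vs 31: take 29 from left. Merged: [2, 3, 6, 14, 19, 25, 26, 27, 29]
Append remaining from right: [31, 35]. Merged: [2, 3, 6, 14, 19, 25, 26, 27, 29, 31, 35]

Final merged array: [2, 3, 6, 14, 19, 25, 26, 27, 29, 31, 35]
Total comparisons: 9

The merged array is [2, 3, 6, 14, 19, 25, 26, 27, 29, 31, 35], requiring 9 comparisons. The merge step runs in O(n) time where n is the total number of elements.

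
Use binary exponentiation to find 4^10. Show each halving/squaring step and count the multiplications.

Computing 4^10 by squaring (build up from 4^1; each line after the first costs one multiplication):

4^1 = 4
4^2 = (4^1)^2 = 4^2 = 16
4^4 = (4^2)^2 = 16^2 = 256
4^5 = 4 * 4^4 = 4 * 256 = 1024
4^10 = (4^5)^2 = 1024^2 = 1048576

Result: 1048576
Multiplications needed: 4 (4 lines after 4^1)

4^10 = 1048576. Using exponentiation by squaring, this requires 4 multiplications. The key idea: if the exponent is even, square the half-power; if odd, multiply by the base once.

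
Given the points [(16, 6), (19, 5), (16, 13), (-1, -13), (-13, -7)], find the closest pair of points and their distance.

Computing all pairwise distances among 5 points:

d((16, 6), (19, 5)) = 3.1623 <-- minimum
d((16, 6), (16, 13)) = 7.0
d((16, 6), (-1, -13)) = 25.4951
d((16, 6), (-13, -7)) = 31.7805
d((19, 5), (16, 13)) = 8.544
d((19, 5), (-1, -13)) = 26.9072
d((19, 5), (-13, -7)) = 34.176
d((16, 13), (-1, -13)) = 31.0644
d((16, 13), (-13, -7)) = 35.2278
d((-1, -13), (-13, -7)) = 13.4164

Closest pair: (16, 6) and (19, 5) with distance 3.1623

The closest pair is (16, 6) and (19, 5) with Euclidean distance 3.1623. For 5 points, brute-force pairwise comparison is shown above. For large n, the divide-and-conquer algorithm (sort by x, recurse on halves, check the dividing strip) achieves O(n log n).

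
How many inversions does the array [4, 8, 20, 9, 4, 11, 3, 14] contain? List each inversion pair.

Finding inversions in [4, 8, 20, 9, 4, 11, 3, 14]:

(0, 6): arr[0]=4 > arr[6]=3
(1, 4): arr[1]=8 > arr[4]=4
(1, 6): arr[1]=8 > arr[6]=3
(2, 3): arr[2]=20 > arr[3]=9
(2, 4): arr[2]=20 > arr[4]=4
(2, 5): arr[2]=20 > arr[5]=11
(2, 6): arr[2]=20 > arr[6]=3
(2, 7): arr[2]=20 > arr[7]=14
(3, 4): arr[3]=9 > arr[4]=4
(3, 6): arr[3]=9 > arr[6]=3
(4, 6): arr[4]=4 > arr[6]=3
(5, 6): arr[5]=11 > arr[6]=3

Total inversions: 12

The array has 12 inversion(s): (0,6), (1,4), (1,6), (2,3), (2,4), (2,5), (2,6), (2,7), (3,4), (3,6), (4,6), (5,6). Each pair (i,j) satisfies i < j and arr[i] > arr[j].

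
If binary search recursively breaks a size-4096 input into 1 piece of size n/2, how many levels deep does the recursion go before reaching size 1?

For divide and conquer with division factor 2:

Problem sizes at each level:
Level 0: 4096
Level 1: 2048
Level 2: 1024
Level 3: 512
Level 4: 256
Level 5: 128
Level 6: 64
Level 7: 32
Level 8: 16
Level 9: 8
Level 10: 4
Level 11: 2
Level 12: 1

The root is level 0 and the size-1 base case is level 12 (the tree spans levels 0 through 12, i.e. 13 levels counting the root), so the depth is the number of divisions: log_2(4096) = 12

The recursion tree depth is log_2(4096) = 12. At each level, the problem size is divided by 2, so it takes 12 divisions to reduce to a base case of size 1. The algorithm makes 1 recursive call at each level.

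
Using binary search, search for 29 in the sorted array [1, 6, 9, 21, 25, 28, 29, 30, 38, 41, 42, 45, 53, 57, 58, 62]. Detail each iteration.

Binary search for 29 in [1, 6, 9, 21, 25, 28, 29, 30, 38, 41, 42, 45, 53, 57, 58, 62]:

lo=0, hi=15, mid=7, arr[mid]=30 -> 30 > 29, search left half
lo=0, hi=6, mid=3, arr[mid]=21 -> 21 < 29, search right half
lo=4, hi=6, mid=5, arr[mid]=28 -> 28 < 29, search right half
lo=6, hi=6, mid=6, arr[mid]=29 -> Found target at index 6!

Binary search finds 29 at index 6 after 4 comparisons. The search repeatedly halves the search space by comparing with the middle element.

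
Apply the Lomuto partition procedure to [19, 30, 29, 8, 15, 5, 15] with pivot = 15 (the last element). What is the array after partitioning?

Lomuto partition with pivot = 15:

Initial array: [19, 30, 29, 8, 15, 5, 15]

arr[0]=19 > 15: no swap
arr[1]=30 > 15: no swap
arr[2]=29 > 15: no swap
arr[3]=8 <= 15: swap with position 0, array becomes [8, 30, 29, 19, 15, 5, 15]
arr[4]=15 <= 15: swap with position 1, array becomes [8, 15, 29, 19, 30, 5, 15]
arr[5]=5 <= 15: swap with position 2, array becomes [8, 15, 5, 19, 30, 29, 15]

Place pivot at position 3: [8, 15, 5, 15, 30, 29, 19]
Pivot position: 3

After partitioning with pivot 15, the array becomes [8, 15, 5, 15, 30, 29, 19]. The pivot is placed at index 3. All elements to the left of the pivot are <= 15, and all elements to the right are > 15.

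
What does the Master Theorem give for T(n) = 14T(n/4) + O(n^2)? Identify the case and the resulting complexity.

Master Theorem for T(n) = 14T(n/4) + O(n^2):

a = 14, b = 4, c = 2
log_b(a) = log_4(14) = 1.9037

Case 3: c = 2 > log_4(14) = 1.9037
T(n) = O(n^2) = O(n^2)

For T(n) = 14T(n/4) + O(n^2): log_4(14) = 1.9037. This is Case 3 of the Master Theorem (c > log_b(a), work dominated by root), giving O(n^2).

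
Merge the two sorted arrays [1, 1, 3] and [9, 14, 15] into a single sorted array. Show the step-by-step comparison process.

Merging process:

Compare 1 vs 9: take 1 from left. Merged: [1]
Compare 1 vs 9: take 1 from left. Merged: [1, 1]
Compare 3 vs 9: take 3 from left. Merged: [1, 1, 3]
Append remaining from right: [9, 14, 15]. Merged: [1, 1, 3, 9, 14, 15]

Final merged array: [1, 1, 3, 9, 14, 15]
Total comparisons: 3

The merged array is [1, 1, 3, 9, 14, 15], requiring 3 comparisons. The merge step runs in O(n) time where n is the total number of elements.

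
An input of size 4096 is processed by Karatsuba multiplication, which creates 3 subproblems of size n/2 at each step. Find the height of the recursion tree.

For divide and conquer with division factor 2:

Problem sizes at each level:
Level 0: 4096
Level 1: 2048
Level 2: 1024
Level 3: 512
Level 4: 256
Level 5: 128
Level 6: 64
Level 7: 32
Level 8: 16
Level 9: 8
Level 10: 4
Level 11: 2
Level 12: 1

The root is level 0 and the size-1 base case is level 12 (the tree spans levels 0 through 12, i.e. 13 levels counting the root), so the depth is the number of divisions: log_2(4096) = 12

The recursion tree depth is log_2(4096) = 12. At each level, the problem size is divided by 2, so it takes 12 divisions to reduce to a base case of size 1. The algorithm makes 3 recursive calls at each level.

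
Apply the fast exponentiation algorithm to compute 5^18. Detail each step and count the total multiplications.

Computing 5^18 by squaring (build up from 5^1; each line after the first costs one multiplication):

5^1 = 5
5^2 = (5^1)^2 = 5^2 = 25
5^4 = (5^2)^2 = 25^2 = 625
5^8 = (5^4)^2 = 625^2 = 390625
5^9 = 5 * 5^8 = 5 * 390625 = 1953125
5^18 = (5^9)^2 = 1953125^2 = 3814697265625

Result: 3814697265625
Multiplications needed: 5 (5 lines after 5^1)

5^18 = 3814697265625. Using exponentiation by squaring, this requires 5 multiplications. The key idea: if the exponent is even, square the half-power; if odd, multiply by the base once.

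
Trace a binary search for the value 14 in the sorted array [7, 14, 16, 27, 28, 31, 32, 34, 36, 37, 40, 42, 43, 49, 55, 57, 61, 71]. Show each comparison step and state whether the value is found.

Binary search for 14 in [7, 14, 16, 27, 28, 31, 32, 34, 36, 37, 40, 42, 43, 49, 55, 57, 61, 71]:

lo=0, hi=17, mid=8, arr[mid]=36 -> 36 > 14, search left half
lo=0, hi=7, mid=3, arr[mid]=27 -> 27 > 14, search left half
lo=0, hi=2, mid=1, arr[mid]=14 -> Found target at index 1!

Binary search finds 14 at index 1 after 3 comparisons. The search repeatedly halves the search space by comparing with the middle element.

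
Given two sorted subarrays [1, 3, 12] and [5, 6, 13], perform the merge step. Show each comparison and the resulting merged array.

Merging process:

Compare 1 vs 5: take 1 from left. Merged: [1]
Compare 3 vs 5: take 3 from left. Merged: [1, 3]
Compare 12 vs 5: take 5 from right. Merged: [1, 3, 5]
Compare 12 vs 6: take 6 from right. Merged: [1, 3, 5, 6]
Compare 12 vs 13: take 12 from left. Merged: [1, 3, 5, 6, 12]
Append remaining from right: [13]. Merged: [1, 3, 5, 6, 12, 13]

Final merged array: [1, 3, 5, 6, 12, 13]
Total comparisons: 5

The merged array is [1, 3, 5, 6, 12, 13], requiring 5 comparisons. The merge step runs in O(n) time where n is the total number of elements.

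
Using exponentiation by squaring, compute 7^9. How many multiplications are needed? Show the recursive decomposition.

Computing 7^9 by squaring (build up from 7^1; each line after the first costs one multiplication):

7^1 = 7
7^2 = (7^1)^2 = 7^2 = 49
7^4 = (7^2)^2 = 49^2 = 2401
7^8 = (7^4)^2 = 2401^2 = 5764801
7^9 = 7 * 7^8 = 7 * 5764801 = 40353607

Result: 40353607
Multiplications needed: 4 (4 lines after 7^1)

7^9 = 40353607. Using exponentiation by squaring, this requires 4 multiplications. The key idea: if the exponent is even, square the half-power; if odd, multiply by the base once.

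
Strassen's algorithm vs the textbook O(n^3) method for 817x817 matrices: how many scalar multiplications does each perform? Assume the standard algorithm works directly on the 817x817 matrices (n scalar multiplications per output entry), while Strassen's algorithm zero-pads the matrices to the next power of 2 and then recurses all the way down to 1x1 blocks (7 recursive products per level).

Matrix multiplication for 817x817 matrices:

Strassen's algorithm requires power-of-2 dimensions. Pad 817x817 to 1024x1024 (next power of 2).

Standard algorithm: 817^3 = 545338513 multiplications
Strassen's algorithm: 7^(log2(1024)) = 7^10 = 282475249 multiplications
Savings: 545338513 - 282475249 = 262863264 multiplications

Standard: 545338513 multiplications (817^3). Strassen: 282475249 multiplications (7^10, after padding to 1024x1024). Strassen reduces 8 recursive multiplications to 7 at each level.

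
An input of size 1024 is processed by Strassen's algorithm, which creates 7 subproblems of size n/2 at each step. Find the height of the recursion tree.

For divide and conquer with division factor 2:

Problem sizes at each level:
Level 0: 1024
Level 1: 512
Level 2: 256
Level 3: 128
Level 4: 64
Level 5: 32
Level 6: 16
Level 7: 8
Level 8: 4
Level 9: 2
Level 10: 1

The root is level 0 and the size-1 base case is level 10 (the tree spans levels 0 through 10, i.e. 11 levels counting the root), so the depth is the number of divisions: log_2(1024) = 10

The recursion tree depth is log_2(1024) = 10. At each level, the problem size is divided by 2, so it takes 10 divisions to reduce to a base case of size 1. The algorithm makes 7 recursive calls at each level.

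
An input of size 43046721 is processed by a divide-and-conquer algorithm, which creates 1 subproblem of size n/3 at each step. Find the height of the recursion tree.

For divide and conquer with division factor 3:

Problem sizes at each level:
Level 0: 43046721
Level 1: 14348907
Level 2: 4782969
Level 3: 1594323
Level 4: 531441
Level 5: 177147
Level 6: 59049
Level 7: 19683
Level 8: 6561
Level 9: 2187
Level 10: 729
Level 11: 243
Level 12: 81
Level 13: 27
Level 14: 9
Level 15: 3
Level 16: 1

The root is level 0 and the size-1 base case is level 16 (the tree spans levels 0 through 16, i.e. 17 levels counting the root), so the depth is the number of divisions: log_3(43046721) = 16

The recursion tree depth is log_3(43046721) = 16. At each level, the problem size is divided by 3, so it takes 16 divisions to reduce to a base case of size 1. The algorithm makes 1 recursive call at each level.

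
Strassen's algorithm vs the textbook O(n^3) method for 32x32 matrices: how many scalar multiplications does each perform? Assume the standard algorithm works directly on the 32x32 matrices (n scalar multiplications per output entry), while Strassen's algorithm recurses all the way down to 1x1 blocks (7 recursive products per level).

Matrix multiplication for 32x32 matrices:

Standard algorithm: 32^3 = 32768 multiplications
Strassen's algorithm: 7^(log2(32)) = 7^5 = 16807 multiplications
Savings: 32768 - 16807 = 15961 multiplications

Standard: 32768 multiplications (32^3). Strassen: 16807 multiplications (7^5). Strassen reduces 8 recursive multiplications to 7 at each level.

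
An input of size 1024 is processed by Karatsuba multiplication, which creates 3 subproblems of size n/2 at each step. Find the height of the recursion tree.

For divide and conquer with division factor 2:

Problem sizes at each level:
Level 0: 1024
Level 1: 512
Level 2: 256
Level 3: 128
Level 4: 64
Level 5: 32
Level 6: 16
Level 7: 8
Level 8: 4
Level 9: 2
Level 10: 1

The root is level 0 and the size-1 base case is level 10 (the tree spans levels 0 through 10, i.e. 11 levels counting the root), so the depth is the number of divisions: log_2(1024) = 10

The recursion tree depth is log_2(1024) = 10. At each level, the problem size is divided by 2, so it takes 10 divisions to reduce to a base case of size 1. The algorithm makes 3 recursive calls at each level.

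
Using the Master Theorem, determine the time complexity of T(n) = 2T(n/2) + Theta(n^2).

Master Theorem for T(n) = 2T(n/2) + O(n^2):

a = 2, b = 2, c = 2
log_b(a) = log_2(2) = 1.0000

Case 3: c = 2 > log_2(2) = 1.0000
T(n) = O(n^2) = O(n^2)

For T(n) = 2T(n/2) + O(n^2): log_2(2) = 1.0000. This is Case 3 of the Master Theorem (c > log_b(a), work dominated by root), giving O(n^2).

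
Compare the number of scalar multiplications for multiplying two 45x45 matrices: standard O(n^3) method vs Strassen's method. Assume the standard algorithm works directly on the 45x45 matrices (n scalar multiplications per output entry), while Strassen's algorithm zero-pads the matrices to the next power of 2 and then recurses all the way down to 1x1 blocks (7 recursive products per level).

Matrix multiplication for 45x45 matrices:

Strassen's algorithm requires power-of-2 dimensions. Pad 45x45 to 64x64 (next power of 2).

Standard algorithm: 45^3 = 91125 multiplications
Strassen's algorithm: 7^(log2(64)) = 7^6 = 117649 multiplications
Difference: 91125 - 117649 = -26524 (Strassen uses MORE here due to padding overhead — for small or just-over-power-of-2 n, padding can outweigh the per-level savings)

Standard: 91125 multiplications (45^3). Strassen: 117649 multiplications (7^6, after padding to 64x64). Strassen reduces 8 recursive multiplications to 7 at each level.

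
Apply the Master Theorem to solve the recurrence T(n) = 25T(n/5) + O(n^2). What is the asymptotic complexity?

Master Theorem for T(n) = 25T(n/5) + O(n^2):

a = 25, b = 5, c = 2
log_b(a) = log_5(25) = 2.0000

Case 2: c = 2 = log_5(25) = 2.0000
T(n) = O(n^2 log n) = O(n^2 log n)

For T(n) = 25T(n/5) + O(n^2): log_5(25) = 2.0000. This is Case 2 of the Master Theorem (c = log_b(a), equal work at all levels), giving O(n^2 log n).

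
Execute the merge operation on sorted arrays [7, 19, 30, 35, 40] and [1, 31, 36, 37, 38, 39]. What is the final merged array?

Merging process:

Compare 7 vs 1: take 1 from right. Merged: [1]
Compare 7 vs 31: take 7 from left. Merged: [1, 7]
Compare 19 vs 31: take 19 from left. Merged: [1, 7, 19]
Compare 30 vs 31: take 30 from left. Merged: [1, 7, 19, 30]
Compare 35 vs 31: take 31 from right. Merged: [1, 7, 19, 30, 31]
Compare 35 vs 36: take 35 from left. Merged: [1, 7, 19, 30, 31, 35]
Compare 40 vs 36: take 36 from right. Merged: [1, 7, 19, 30, 31, 35, 36]
Compare 40 vs 37: take 37 from right. Merged: [1, 7, 19, 30, 31, 35, 36, 37]
Compare 40 vs 38: take 38 from right. Merged: [1, 7, 19, 30, 31, 35, 36, 37, 38]
Compare 40 vs 39: take 39 from right. Merged: [1, 7, 19, 30, 31, 35, 36, 37, 38, 39]
Append remaining from left: [40]. Merged: [1, 7, 19, 30, 31, 35, 36, 37, 38, 39, 40]

Final merged array: [1, 7, 19, 30, 31, 35, 36, 37, 38, 39, 40]
Total comparisons: 10

The merged array is [1, 7, 19, 30, 31, 35, 36, 37, 38, 39, 40], requiring 10 comparisons. The merge step runs in O(n) time where n is the total number of elements.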